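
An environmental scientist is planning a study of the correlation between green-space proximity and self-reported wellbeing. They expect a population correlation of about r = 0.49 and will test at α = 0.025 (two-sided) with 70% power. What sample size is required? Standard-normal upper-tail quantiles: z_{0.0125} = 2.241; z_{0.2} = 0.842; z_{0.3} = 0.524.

n = 30

Fisher's z: C = ½·ln((1+r)/(1−r)) = ½·ln(2.9216) = 0.5361.
n = ((z_{α/2} + z_β)/C)² + 3.
(2.241 + 0.524) / 0.5361 = 2.765 / 0.5361 = 5.158.
n = 5.158² + 3 = 26.60 + 3 = 29.6.
Round up.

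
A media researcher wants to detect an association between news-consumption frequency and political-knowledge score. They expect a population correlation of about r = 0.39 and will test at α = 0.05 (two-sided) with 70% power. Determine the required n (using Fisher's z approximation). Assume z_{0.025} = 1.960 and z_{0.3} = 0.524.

Fisher's z: C = ½·ln((1+r)/(1−r)) = ½·ln(2.2787) = 0.4118.
n = ((z_{α/2} + z_β)/C)² + 3.
(1.960 + 0.524) / 0.4118 = 2.484 / 0.4118 = 6.032.
n = 6.032² + 3 = 36.39 + 3 = 39.4.
Round up.

n = 40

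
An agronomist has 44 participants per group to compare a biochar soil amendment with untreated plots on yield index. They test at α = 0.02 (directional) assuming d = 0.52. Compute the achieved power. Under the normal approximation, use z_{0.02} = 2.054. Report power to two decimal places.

For two equal groups, power = Φ(d·√(n/2) − z_{α}).
d·√(n/2) = 0.52 × √(44/2) = 0.52 × 4.690 = 2.439.
z_β = 2.439 − 2.054 = 0.385.
Power = Φ(0.385) = 0.650.

power ≈ 0.65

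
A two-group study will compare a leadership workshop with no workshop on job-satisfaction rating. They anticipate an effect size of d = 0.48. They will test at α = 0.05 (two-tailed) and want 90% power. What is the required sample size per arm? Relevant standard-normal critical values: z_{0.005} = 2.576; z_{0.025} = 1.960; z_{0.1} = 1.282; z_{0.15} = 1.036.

For two independent groups with equal n: n = 2·((z_{α/2} + z_β) / d)².
z_{α/2} + z_β = 1.960 + 1.282 = 3.242.
n = 2 × (3.242 / 0.48)² = 2 × 6.754² = 2 × 45.62 = 91.2.
Round up to the next whole participant.

n = 92 per group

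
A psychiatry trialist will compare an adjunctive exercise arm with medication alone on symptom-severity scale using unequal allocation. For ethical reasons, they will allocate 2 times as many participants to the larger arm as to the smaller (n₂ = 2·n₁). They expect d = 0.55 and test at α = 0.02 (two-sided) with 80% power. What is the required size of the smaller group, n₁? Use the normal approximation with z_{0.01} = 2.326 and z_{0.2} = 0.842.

With allocation ratio k = n₂/n₁ = 2, Var(x̄₁−x̄₂) = σ²(1/n₁ + 1/(k·n₁)) = σ²·(k+1)/(k·n₁).
So n₁ = (1 + 1/k)·((z_{α/2} + z_β)/d)² = 1.500 × (3.168/0.55)².
n₁ = 1.500 × 33.18 = 49.8.
Round up: n₁ = 50, giving n₂ = 2 × 50 = 100.

n₁ = 50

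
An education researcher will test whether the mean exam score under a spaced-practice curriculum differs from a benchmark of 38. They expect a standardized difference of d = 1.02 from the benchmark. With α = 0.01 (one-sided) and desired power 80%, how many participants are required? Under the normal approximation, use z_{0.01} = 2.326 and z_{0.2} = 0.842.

n = 10

For a one-sample test: n = ((z_{α} + z_β) / d)².
z_{α} + z_β = 2.326 + 0.842 = 3.168.
n = (3.168 / 1.02)² = 3.106² = 9.65.
Round up.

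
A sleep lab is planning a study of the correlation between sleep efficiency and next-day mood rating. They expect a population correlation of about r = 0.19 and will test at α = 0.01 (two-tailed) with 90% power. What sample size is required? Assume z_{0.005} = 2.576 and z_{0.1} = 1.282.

n = 406

Fisher's z: C = ½·ln((1+r)/(1−r)) = ½·ln(1.4691) = 0.1923.
n = ((z_{α/2} + z_β)/C)² + 3.
(2.576 + 1.282) / 0.1923 = 3.858 / 0.1923 = 20.062.
n = 20.062² + 3 = 402.50 + 3 = 405.5.
Round up.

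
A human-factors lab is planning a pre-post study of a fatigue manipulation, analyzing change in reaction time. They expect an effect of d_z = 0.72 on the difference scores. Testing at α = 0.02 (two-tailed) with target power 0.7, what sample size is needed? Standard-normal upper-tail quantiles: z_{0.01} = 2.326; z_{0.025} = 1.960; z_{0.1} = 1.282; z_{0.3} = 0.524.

For a paired (one-sample on differences) test: n = ((z_{α/2} + z_β) / d)².
z_{α/2} + z_β = 2.326 + 0.524 = 2.850.
n = (2.850 / 0.72)² = 3.958² = 15.67.
Round up.

n = 16 pairs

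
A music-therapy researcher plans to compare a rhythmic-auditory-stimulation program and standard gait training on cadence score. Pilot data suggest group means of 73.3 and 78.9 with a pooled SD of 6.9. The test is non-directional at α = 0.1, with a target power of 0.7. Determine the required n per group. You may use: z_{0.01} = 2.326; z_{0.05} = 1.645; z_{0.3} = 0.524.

Cohen's d = |M₁ − M₂| / SD_pooled = |73.3 − 78.9| / 6.9 = 5.6 / 6.9 = 0.812.
For two independent groups with equal n: n = 2·((z_{α/2} + z_β) / d)².
z_{α/2} + z_β = 1.645 + 0.524 = 2.169.
n = 2 × (2.169 / 0.812)² = 2 × 2.671² = 2 × 7.14 = 14.3.
Round up to the next whole participant.

n = 15 per group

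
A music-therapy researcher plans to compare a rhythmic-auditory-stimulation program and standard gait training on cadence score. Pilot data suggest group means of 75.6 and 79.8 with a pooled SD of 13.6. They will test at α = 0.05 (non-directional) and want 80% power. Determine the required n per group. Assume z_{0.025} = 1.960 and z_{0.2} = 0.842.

n = 165 per group

Cohen's d = |M₁ − M₂| / SD_pooled = |75.6 − 79.8| / 13.6 = 4.2 / 13.6 = 0.309.
For two independent groups with equal n: n = 2·((z_{α/2} + z_β) / d)².
z_{α/2} + z_β = 1.960 + 0.842 = 2.802.
n = 2 × (2.802 / 0.309)² = 2 × 9.068² = 2 × 82.23 = 164.5.
Round up to the next whole participant.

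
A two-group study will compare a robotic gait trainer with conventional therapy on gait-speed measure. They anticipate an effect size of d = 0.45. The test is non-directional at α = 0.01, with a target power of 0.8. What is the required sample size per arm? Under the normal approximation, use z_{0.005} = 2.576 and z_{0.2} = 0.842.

For two independent groups with equal n: n = 2·((z_{α/2} + z_β) / d)².
z_{α/2} + z_β = 2.576 + 0.842 = 3.418.
n = 2 × (3.418 / 0.45)² = 2 × 7.596² = 2 × 57.69 = 115.4.
Round up to the next whole participant.

n = 116 per group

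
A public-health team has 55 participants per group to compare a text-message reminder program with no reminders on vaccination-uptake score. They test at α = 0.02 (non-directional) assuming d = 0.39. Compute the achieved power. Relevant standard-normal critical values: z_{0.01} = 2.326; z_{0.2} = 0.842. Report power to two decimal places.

For two equal groups, power = Φ(d·√(n/2) − z_{α/2}).
d·√(n/2) = 0.39 × √(55/2) = 0.39 × 5.244 = 2.045.
z_β = 2.045 − 2.326 = -0.281.
Power = Φ(-0.281) = 0.389.

power ≈ 0.39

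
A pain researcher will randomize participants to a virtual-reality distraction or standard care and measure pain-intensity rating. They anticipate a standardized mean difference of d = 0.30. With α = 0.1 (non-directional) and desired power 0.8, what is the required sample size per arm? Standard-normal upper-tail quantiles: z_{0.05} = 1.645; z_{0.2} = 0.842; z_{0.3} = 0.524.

For two independent groups with equal n: n = 2·((z_{α/2} + z_β) / d)².
z_{α/2} + z_β = 1.645 + 0.842 = 2.487.
n = 2 × (2.487 / 0.30)² = 2 × 8.290² = 2 × 68.72 = 137.4.
Round up to the next whole participant.

n = 138 per group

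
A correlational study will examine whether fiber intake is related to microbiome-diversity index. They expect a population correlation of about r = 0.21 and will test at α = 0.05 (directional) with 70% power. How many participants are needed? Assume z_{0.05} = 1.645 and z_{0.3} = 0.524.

Fisher's z: C = ½·ln((1+r)/(1−r)) = ½·ln(1.5316) = 0.2132.
n = ((z_{α} + z_β)/C)² + 3.
(1.645 + 0.524) / 0.2132 = 2.169 / 0.2132 = 10.174.
n = 10.174² + 3 = 103.50 + 3 = 106.5.
Round up.

n = 107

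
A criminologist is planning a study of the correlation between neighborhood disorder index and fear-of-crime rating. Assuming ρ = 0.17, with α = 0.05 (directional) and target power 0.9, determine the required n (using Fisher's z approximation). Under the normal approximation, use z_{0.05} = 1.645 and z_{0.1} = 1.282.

Fisher's z: C = ½·ln((1+r)/(1−r)) = ½·ln(1.4096) = 0.1717.
n = ((z_{α} + z_β)/C)² + 3.
(1.645 + 1.282) / 0.1717 = 2.927 / 0.1717 = 17.047.
n = 17.047² + 3 = 290.61 + 3 = 293.6.
Round up.

n = 294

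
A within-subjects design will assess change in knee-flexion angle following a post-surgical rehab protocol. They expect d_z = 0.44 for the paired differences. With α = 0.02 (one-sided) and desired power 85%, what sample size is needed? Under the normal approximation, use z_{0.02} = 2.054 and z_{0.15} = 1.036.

For a paired (one-sample on differences) test: n = ((z_{α} + z_β) / d)².
z_{α} + z_β = 2.054 + 1.036 = 3.090.
n = (3.090 / 0.44)² = 7.023² = 49.32.
Round up.

n = 50 pairs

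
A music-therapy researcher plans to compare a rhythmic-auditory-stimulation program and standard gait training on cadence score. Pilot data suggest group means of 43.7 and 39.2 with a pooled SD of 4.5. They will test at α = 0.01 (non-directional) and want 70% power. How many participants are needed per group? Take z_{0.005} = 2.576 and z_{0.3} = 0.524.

Cohen's d = |M₁ − M₂| / SD_pooled = |43.7 − 39.2| / 4.5 = 4.5 / 4.5 = 1.000.
For two independent groups with equal n: n = 2·((z_{α/2} + z_β) / d)².
z_{α/2} + z_β = 2.576 + 0.524 = 3.100.
n = 2 × (3.100 / 1.000)² = 2 × 3.100² = 2 × 9.61 = 19.2.
Round up to the next whole participant.

n = 20 per group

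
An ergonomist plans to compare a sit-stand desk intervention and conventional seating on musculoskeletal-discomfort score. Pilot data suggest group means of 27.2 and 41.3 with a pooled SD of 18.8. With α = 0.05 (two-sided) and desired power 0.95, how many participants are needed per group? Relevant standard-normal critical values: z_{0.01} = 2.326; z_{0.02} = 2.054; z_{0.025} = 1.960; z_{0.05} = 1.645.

n = 47 per group

Cohen's d = |M₁ − M₂| / SD_pooled = |27.2 − 41.3| / 18.8 = 14.1 / 18.8 = 0.750.
For two independent groups with equal n: n = 2·((z_{α/2} + z_β) / d)².
z_{α/2} + z_β = 1.960 + 1.645 = 3.605.
n = 2 × (3.605 / 0.750)² = 2 × 4.807² = 2 × 23.10 = 46.2.
Round up to the next whole participant.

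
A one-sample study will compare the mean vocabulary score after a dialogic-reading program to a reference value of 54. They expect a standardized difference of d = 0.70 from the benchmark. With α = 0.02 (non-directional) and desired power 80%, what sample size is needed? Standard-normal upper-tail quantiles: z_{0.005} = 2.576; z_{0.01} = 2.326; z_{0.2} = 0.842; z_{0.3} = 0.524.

n = 21

For a one-sample test: n = ((z_{α/2} + z_β) / d)².
z_{α/2} + z_β = 2.326 + 0.842 = 3.168.
n = (3.168 / 0.70)² = 4.526² = 20.48.
Round up.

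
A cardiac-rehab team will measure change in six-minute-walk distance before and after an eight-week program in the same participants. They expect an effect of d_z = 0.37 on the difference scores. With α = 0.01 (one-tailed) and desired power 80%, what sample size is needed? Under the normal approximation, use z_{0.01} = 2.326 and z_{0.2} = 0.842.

n = 74 pairs

For a paired (one-sample on differences) test: n = ((z_{α} + z_β) / d)².
z_{α} + z_β = 2.326 + 0.842 = 3.168.
n = (3.168 / 0.37)² = 8.562² = 73.31.
Round up.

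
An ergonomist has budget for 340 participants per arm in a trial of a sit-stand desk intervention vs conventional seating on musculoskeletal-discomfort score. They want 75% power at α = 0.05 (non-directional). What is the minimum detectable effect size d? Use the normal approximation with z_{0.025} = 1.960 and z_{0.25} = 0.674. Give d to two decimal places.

For two independent groups of n = 340 each: d_min = (z_{α/2} + z_β)·√(2/n).
z-sum = 1.960 + 0.674 = 2.634.
d_min = 2.634 × √(2/340) = 2.634 × 0.0767 = 0.202.

d_min ≈ 0.20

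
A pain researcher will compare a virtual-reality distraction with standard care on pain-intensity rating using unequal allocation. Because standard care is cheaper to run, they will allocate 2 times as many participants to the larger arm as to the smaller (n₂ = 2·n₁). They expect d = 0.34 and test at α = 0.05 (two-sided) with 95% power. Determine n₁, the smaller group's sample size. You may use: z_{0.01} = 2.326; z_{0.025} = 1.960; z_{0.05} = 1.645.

n₁ = 169

With allocation ratio k = n₂/n₁ = 2, Var(x̄₁−x̄₂) = σ²(1/n₁ + 1/(k·n₁)) = σ²·(k+1)/(k·n₁).
So n₁ = (1 + 1/k)·((z_{α/2} + z_β)/d)² = 1.500 × (3.605/0.34)².
n₁ = 1.500 × 112.42 = 168.6.
Round up: n₁ = 169, giving n₂ = 2 × 169 = 338.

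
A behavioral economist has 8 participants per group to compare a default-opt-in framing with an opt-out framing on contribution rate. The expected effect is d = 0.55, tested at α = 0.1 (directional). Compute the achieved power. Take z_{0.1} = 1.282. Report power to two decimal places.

For two equal groups, power = Φ(d·√(n/2) − z_{α}).
d·√(n/2) = 0.55 × √(8/2) = 0.55 × 2.000 = 1.100.
z_β = 1.100 − 1.282 = -0.182.
Power = Φ(-0.182) = 0.428.

power ≈ 0.43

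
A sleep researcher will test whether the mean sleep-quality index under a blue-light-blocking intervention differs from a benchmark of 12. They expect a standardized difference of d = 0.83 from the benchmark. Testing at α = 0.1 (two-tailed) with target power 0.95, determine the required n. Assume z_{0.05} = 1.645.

For a one-sample test: n = ((z_{α/2} + z_β) / d)².
z_{α/2} + z_β = 1.645 + 1.645 = 3.290.
n = (3.290 / 0.83)² = 3.964² = 15.71.
Round up.

n = 16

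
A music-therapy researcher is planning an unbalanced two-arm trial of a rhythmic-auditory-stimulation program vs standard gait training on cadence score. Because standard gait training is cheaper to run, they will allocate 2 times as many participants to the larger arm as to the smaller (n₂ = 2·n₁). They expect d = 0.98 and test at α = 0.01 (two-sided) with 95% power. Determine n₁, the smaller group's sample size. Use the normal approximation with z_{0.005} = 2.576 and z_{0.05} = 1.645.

n₁ = 28

With allocation ratio k = n₂/n₁ = 2, Var(x̄₁−x̄₂) = σ²(1/n₁ + 1/(k·n₁)) = σ²·(k+1)/(k·n₁).
So n₁ = (1 + 1/k)·((z_{α/2} + z_β)/d)² = 1.500 × (4.221/0.98)².
n₁ = 1.500 × 18.55 = 27.8.
Round up: n₁ = 28, giving n₂ = 2 × 28 = 56.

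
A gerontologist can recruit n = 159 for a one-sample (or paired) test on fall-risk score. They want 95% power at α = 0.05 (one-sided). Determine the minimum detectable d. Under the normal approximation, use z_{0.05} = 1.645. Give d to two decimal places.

For a single sample (or paired design) of n = 159: d_min = (z_{α} + z_β)/√n.
z-sum = 1.645 + 1.645 = 3.290.
d_min = 3.290 / √159 = 3.290 / 12.610 = 0.261.

d_min ≈ 0.26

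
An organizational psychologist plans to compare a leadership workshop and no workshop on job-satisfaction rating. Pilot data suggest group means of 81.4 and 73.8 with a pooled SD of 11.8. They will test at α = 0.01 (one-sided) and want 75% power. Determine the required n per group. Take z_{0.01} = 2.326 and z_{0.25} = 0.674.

n = 44 per group

Cohen's d = |M₁ − M₂| / SD_pooled = |81.4 − 73.8| / 11.8 = 7.6 / 11.8 = 0.644.
For two independent groups with equal n: n = 2·((z_{α} + z_β) / d)².
z_{α} + z_β = 2.326 + 0.674 = 3.000.
n = 2 × (3.000 / 0.644)² = 2 × 4.658² = 2 × 21.70 = 43.4.
Round up to the next whole participant.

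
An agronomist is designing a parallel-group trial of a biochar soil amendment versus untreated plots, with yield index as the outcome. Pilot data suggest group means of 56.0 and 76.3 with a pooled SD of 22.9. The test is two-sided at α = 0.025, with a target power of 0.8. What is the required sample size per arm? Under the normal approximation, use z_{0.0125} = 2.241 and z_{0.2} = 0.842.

n = 25 per group

Cohen's d = |M₁ − M₂| / SD_pooled = |56.0 − 76.3| / 22.9 = 20.3 / 22.9 = 0.886.
For two independent groups with equal n: n = 2·((z_{α/2} + z_β) / d)².
z_{α/2} + z_β = 2.241 + 0.842 = 3.083.
n = 2 × (3.083 / 0.886)² = 2 × 3.480² = 2 × 12.11 = 24.2.
Round up to the next whole participant.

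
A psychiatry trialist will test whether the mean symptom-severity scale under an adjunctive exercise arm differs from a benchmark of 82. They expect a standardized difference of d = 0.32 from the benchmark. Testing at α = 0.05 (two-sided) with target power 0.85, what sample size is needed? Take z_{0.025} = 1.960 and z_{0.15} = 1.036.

n = 88

For a one-sample test: n = ((z_{α/2} + z_β) / d)².
z_{α/2} + z_β = 1.960 + 1.036 = 2.996.
n = (2.996 / 0.32)² = 9.362² = 87.66.
Round up.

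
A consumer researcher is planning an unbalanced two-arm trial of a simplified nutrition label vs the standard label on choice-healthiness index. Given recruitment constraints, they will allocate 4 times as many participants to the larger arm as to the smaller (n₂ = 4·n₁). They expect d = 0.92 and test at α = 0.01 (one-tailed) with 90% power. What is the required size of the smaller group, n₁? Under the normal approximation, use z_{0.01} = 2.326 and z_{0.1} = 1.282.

n₁ = 20

With allocation ratio k = n₂/n₁ = 4, Var(x̄₁−x̄₂) = σ²(1/n₁ + 1/(k·n₁)) = σ²·(k+1)/(k·n₁).
So n₁ = (1 + 1/k)·((z_{α} + z_β)/d)² = 1.250 × (3.608/0.92)².
n₁ = 1.250 × 15.38 = 19.2.
Round up: n₁ = 20, giving n₂ = 4 × 20 = 80.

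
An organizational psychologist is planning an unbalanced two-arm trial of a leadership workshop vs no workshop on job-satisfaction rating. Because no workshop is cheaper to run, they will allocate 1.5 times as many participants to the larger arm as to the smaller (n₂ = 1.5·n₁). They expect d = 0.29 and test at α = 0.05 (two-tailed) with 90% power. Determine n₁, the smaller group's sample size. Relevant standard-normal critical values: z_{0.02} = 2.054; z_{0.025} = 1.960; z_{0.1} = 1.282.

n₁ = 209

With allocation ratio k = n₂/n₁ = 1.5, Var(x̄₁−x̄₂) = σ²(1/n₁ + 1/(k·n₁)) = σ²·(k+1)/(k·n₁).
So n₁ = (1 + 1/k)·((z_{α/2} + z_β)/d)² = 1.667 × (3.242/0.29)².
n₁ = 1.667 × 124.98 = 208.3.
Round up: n₁ = 209, giving n₂ = ⌈1.5 × 209⌉ = ⌈313.5⌉ = 314.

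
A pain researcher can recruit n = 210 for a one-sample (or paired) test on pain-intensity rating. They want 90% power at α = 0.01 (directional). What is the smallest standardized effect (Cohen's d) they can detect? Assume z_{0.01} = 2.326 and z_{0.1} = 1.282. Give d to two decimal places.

For a single sample (or paired design) of n = 210: d_min = (z_{α} + z_β)/√n.
z-sum = 2.326 + 1.282 = 3.608.
d_min = 3.608 / √210 = 3.608 / 14.491 = 0.249.

d_min ≈ 0.25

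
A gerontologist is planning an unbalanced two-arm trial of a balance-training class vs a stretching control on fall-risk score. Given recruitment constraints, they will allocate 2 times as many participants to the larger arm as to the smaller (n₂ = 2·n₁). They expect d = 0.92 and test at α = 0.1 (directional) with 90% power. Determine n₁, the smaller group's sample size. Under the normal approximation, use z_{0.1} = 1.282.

n₁ = 12

With allocation ratio k = n₂/n₁ = 2, Var(x̄₁−x̄₂) = σ²(1/n₁ + 1/(k·n₁)) = σ²·(k+1)/(k·n₁).
So n₁ = (1 + 1/k)·((z_{α} + z_β)/d)² = 1.500 × (2.564/0.92)².
n₁ = 1.500 × 7.77 = 11.7.
Round up: n₁ = 12, giving n₂ = 2 × 12 = 24.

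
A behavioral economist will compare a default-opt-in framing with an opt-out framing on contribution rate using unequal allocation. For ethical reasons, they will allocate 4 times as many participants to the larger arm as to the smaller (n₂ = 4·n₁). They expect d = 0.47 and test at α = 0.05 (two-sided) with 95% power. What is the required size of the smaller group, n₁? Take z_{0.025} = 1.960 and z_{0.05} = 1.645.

n₁ = 74

With allocation ratio k = n₂/n₁ = 4, Var(x̄₁−x̄₂) = σ²(1/n₁ + 1/(k·n₁)) = σ²·(k+1)/(k·n₁).
So n₁ = (1 + 1/k)·((z_{α/2} + z_β)/d)² = 1.250 × (3.605/0.47)².
n₁ = 1.250 × 58.83 = 73.5.
Round up: n₁ = 74, giving n₂ = 4 × 74 = 296.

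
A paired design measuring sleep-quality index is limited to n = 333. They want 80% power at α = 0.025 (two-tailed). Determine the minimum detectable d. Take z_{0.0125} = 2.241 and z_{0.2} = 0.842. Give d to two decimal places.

For a single sample (or paired design) of n = 333: d_min = (z_{α/2} + z_β)/√n.
z-sum = 2.241 + 0.842 = 3.083.
d_min = 3.083 / √333 = 3.083 / 18.248 = 0.169.

d_min ≈ 0.17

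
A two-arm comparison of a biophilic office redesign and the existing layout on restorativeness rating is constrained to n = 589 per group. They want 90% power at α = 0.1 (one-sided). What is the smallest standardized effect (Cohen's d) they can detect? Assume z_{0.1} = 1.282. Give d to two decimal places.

d_min ≈ 0.15

For two independent groups of n = 589 each: d_min = (z_{α} + z_β)·√(2/n).
z-sum = 1.282 + 1.282 = 2.564.
d_min = 2.564 × √(2/589) = 2.564 × 0.0583 = 0.149.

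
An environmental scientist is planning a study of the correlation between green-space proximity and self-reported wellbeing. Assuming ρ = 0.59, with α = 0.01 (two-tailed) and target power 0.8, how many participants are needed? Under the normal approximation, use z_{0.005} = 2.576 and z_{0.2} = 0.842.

n = 29

Fisher's z: C = ½·ln((1+r)/(1−r)) = ½·ln(3.8780) = 0.6777.
n = ((z_{α/2} + z_β)/C)² + 3.
(2.576 + 0.842) / 0.6777 = 3.418 / 0.6777 = 5.044.
n = 5.044² + 3 = 25.44 + 3 = 28.4.
Round up.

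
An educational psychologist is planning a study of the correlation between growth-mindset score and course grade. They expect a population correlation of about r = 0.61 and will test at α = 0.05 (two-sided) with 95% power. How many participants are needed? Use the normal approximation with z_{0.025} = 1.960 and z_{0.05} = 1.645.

Fisher's z: C = ½·ln((1+r)/(1−r)) = ½·ln(4.1282) = 0.7089.
n = ((z_{α/2} + z_β)/C)² + 3.
(1.960 + 1.645) / 0.7089 = 3.605 / 0.7089 = 5.085.
n = 5.085² + 3 = 25.86 + 3 = 28.9.
Round up.

n = 29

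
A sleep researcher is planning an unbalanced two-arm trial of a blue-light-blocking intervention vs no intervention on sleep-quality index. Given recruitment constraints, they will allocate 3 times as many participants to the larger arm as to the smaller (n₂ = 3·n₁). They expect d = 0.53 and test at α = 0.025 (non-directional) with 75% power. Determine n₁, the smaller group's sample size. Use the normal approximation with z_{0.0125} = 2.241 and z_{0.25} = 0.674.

n₁ = 41

With allocation ratio k = n₂/n₁ = 3, Var(x̄₁−x̄₂) = σ²(1/n₁ + 1/(k·n₁)) = σ²·(k+1)/(k·n₁).
So n₁ = (1 + 1/k)·((z_{α/2} + z_β)/d)² = 1.333 × (2.915/0.53)².
n₁ = 1.333 × 30.25 = 40.3.
Round up: n₁ = 41, giving n₂ = 3 × 41 = 123.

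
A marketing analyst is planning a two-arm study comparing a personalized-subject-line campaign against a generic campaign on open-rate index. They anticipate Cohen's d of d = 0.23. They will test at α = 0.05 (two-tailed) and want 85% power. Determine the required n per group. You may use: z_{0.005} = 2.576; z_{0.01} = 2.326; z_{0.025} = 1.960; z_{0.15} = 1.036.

n = 340 per group

For two independent groups with equal n: n = 2·((z_{α/2} + z_β) / d)².
z_{α/2} + z_β = 1.960 + 1.036 = 2.996.
n = 2 × (2.996 / 0.23)² = 2 × 13.026² = 2 × 169.68 = 339.4.
Round up to the next whole participant.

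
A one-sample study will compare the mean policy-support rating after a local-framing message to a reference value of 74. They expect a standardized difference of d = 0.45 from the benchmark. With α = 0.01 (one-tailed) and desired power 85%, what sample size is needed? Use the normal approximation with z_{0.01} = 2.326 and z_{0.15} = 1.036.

n = 56

For a one-sample test: n = ((z_{α} + z_β) / d)².
z_{α} + z_β = 2.326 + 1.036 = 3.362.
n = (3.362 / 0.45)² = 7.471² = 55.82.
Round up.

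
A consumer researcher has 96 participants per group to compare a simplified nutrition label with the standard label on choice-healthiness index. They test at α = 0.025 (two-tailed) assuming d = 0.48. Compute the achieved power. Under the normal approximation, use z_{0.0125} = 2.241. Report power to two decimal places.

For two equal groups, power = Φ(d·√(n/2) − z_{α/2}).
d·√(n/2) = 0.48 × √(96/2) = 0.48 × 6.928 = 3.326.
z_β = 3.326 − 2.241 = 1.085.
Power = Φ(1.085) = 0.861.

power ≈ 0.86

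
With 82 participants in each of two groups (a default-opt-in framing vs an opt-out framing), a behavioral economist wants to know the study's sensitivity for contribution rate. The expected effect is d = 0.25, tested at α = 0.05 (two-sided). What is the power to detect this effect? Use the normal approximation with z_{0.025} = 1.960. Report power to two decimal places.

For two equal groups, power = Φ(d·√(n/2) − z_{α/2}).
d·√(n/2) = 0.25 × √(82/2) = 0.25 × 6.403 = 1.601.
z_β = 1.601 − 1.960 = -0.359.
Power = Φ(-0.359) = 0.360.

power ≈ 0.36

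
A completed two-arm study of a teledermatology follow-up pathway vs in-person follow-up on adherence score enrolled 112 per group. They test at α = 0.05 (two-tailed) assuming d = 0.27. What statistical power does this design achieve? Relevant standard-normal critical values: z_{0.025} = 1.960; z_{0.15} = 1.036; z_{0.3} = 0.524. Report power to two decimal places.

power ≈ 0.52

For two equal groups, power = Φ(d·√(n/2) − z_{α/2}).
d·√(n/2) = 0.27 × √(112/2) = 0.27 × 7.483 = 2.020.
z_β = 2.020 − 1.960 = 0.060.
Power = Φ(0.060) = 0.524.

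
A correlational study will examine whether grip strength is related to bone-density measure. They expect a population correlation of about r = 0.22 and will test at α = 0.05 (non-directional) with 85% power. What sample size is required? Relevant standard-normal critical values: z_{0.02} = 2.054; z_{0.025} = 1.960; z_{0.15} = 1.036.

Fisher's z: C = ½·ln((1+r)/(1−r)) = ½·ln(1.5641) = 0.2237.
n = ((z_{α/2} + z_β)/C)² + 3.
(1.960 + 1.036) / 0.2237 = 2.996 / 0.2237 = 13.393.
n = 13.393² + 3 = 179.37 + 3 = 182.4.
Round up.

n = 183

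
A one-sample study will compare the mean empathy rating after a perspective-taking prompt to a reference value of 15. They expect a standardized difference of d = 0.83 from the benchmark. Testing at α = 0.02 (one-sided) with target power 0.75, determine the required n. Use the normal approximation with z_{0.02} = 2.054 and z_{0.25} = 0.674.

For a one-sample test: n = ((z_{α} + z_β) / d)².
z_{α} + z_β = 2.054 + 0.674 = 2.728.
n = (2.728 / 0.83)² = 3.287² = 10.80.
Round up.

n = 11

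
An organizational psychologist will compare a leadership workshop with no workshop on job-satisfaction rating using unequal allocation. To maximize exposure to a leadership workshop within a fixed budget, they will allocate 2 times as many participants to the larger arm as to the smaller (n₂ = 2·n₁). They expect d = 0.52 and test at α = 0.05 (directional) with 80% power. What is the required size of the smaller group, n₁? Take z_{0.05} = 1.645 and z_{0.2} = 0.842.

n₁ = 35

With allocation ratio k = n₂/n₁ = 2, Var(x̄₁−x̄₂) = σ²(1/n₁ + 1/(k·n₁)) = σ²·(k+1)/(k·n₁).
So n₁ = (1 + 1/k)·((z_{α} + z_β)/d)² = 1.500 × (2.487/0.52)².
n₁ = 1.500 × 22.87 = 34.3.
Round up: n₁ = 35, giving n₂ = 2 × 35 = 70.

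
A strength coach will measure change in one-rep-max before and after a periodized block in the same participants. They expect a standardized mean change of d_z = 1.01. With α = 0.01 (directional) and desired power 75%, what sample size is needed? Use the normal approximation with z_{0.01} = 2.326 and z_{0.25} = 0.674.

n = 9 pairs

For a paired (one-sample on differences) test: n = ((z_{α} + z_β) / d)².
z_{α} + z_β = 2.326 + 0.674 = 3.000.
n = (3.000 / 1.01)² = 2.970² = 8.82.
Round up.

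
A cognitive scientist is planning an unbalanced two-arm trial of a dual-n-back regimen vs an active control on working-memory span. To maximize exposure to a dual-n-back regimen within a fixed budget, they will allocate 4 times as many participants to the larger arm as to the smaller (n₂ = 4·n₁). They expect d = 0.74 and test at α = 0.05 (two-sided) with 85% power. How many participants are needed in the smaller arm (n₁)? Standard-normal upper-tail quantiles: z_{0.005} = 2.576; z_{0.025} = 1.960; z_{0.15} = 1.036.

n₁ = 21

With allocation ratio k = n₂/n₁ = 4, Var(x̄₁−x̄₂) = σ²(1/n₁ + 1/(k·n₁)) = σ²·(k+1)/(k·n₁).
So n₁ = (1 + 1/k)·((z_{α/2} + z_β)/d)² = 1.250 × (2.996/0.74)².
n₁ = 1.250 × 16.39 = 20.5.
Round up: n₁ = 21, giving n₂ = 4 × 21 = 84.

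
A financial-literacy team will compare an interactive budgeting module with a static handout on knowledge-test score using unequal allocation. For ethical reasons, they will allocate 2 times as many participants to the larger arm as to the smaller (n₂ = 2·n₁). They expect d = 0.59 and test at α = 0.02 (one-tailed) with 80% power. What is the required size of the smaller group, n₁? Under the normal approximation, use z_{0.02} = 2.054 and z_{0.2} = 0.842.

n₁ = 37

With allocation ratio k = n₂/n₁ = 2, Var(x̄₁−x̄₂) = σ²(1/n₁ + 1/(k·n₁)) = σ²·(k+1)/(k·n₁).
So n₁ = (1 + 1/k)·((z_{α} + z_β)/d)² = 1.500 × (2.896/0.59)².
n₁ = 1.500 × 24.09 = 36.1.
Round up: n₁ = 37, giving n₂ = 2 × 37 = 74.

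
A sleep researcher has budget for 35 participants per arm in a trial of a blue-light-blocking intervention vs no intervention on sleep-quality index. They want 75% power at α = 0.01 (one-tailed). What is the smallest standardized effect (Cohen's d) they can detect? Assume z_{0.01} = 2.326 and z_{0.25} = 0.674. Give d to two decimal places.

d_min ≈ 0.72

For two independent groups of n = 35 each: d_min = (z_{α} + z_β)·√(2/n).
z-sum = 2.326 + 0.674 = 3.000.
d_min = 3.000 × √(2/35) = 3.000 × 0.2390 = 0.717.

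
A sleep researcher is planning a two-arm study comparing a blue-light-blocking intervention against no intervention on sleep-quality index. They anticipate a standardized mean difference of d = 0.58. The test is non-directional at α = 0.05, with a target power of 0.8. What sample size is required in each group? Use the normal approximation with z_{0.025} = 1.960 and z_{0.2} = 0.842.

n = 47 per group

For two independent groups with equal n: n = 2·((z_{α/2} + z_β) / d)².
z_{α/2} + z_β = 1.960 + 0.842 = 2.802.
n = 2 × (2.802 / 0.58)² = 2 × 4.831² = 2 × 23.34 = 46.7.
Round up to the next whole participant.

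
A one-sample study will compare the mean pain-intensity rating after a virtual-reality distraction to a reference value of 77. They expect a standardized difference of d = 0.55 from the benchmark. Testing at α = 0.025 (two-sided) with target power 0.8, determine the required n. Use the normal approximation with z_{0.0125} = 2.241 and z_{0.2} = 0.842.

n = 32

For a one-sample test: n = ((z_{α/2} + z_β) / d)².
z_{α/2} + z_β = 2.241 + 0.842 = 3.083.
n = (3.083 / 0.55)² = 5.605² = 31.42.
Round up.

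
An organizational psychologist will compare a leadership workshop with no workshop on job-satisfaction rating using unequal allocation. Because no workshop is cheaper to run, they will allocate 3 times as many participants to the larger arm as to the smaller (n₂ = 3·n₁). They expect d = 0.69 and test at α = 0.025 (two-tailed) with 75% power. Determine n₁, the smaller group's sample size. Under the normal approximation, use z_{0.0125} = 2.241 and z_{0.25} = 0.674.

n₁ = 24

With allocation ratio k = n₂/n₁ = 3, Var(x̄₁−x̄₂) = σ²(1/n₁ + 1/(k·n₁)) = σ²·(k+1)/(k·n₁).
So n₁ = (1 + 1/k)·((z_{α/2} + z_β)/d)² = 1.333 × (2.915/0.69)².
n₁ = 1.333 × 17.85 = 23.8.
Round up: n₁ = 24, giving n₂ = 3 × 24 = 72.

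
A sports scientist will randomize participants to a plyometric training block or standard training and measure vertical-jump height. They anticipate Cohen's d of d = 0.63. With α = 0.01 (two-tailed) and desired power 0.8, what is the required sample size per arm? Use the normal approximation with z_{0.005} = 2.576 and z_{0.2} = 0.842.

For two independent groups with equal n: n = 2·((z_{α/2} + z_β) / d)².
z_{α/2} + z_β = 2.576 + 0.842 = 3.418.
n = 2 × (3.418 / 0.63)² = 2 × 5.425² = 2 × 29.43 = 58.9.
Round up to the next whole participant.

n = 59 per group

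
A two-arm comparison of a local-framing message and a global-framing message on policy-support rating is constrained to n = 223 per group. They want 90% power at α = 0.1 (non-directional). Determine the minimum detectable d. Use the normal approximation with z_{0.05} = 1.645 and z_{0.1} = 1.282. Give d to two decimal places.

For two independent groups of n = 223 each: d_min = (z_{α/2} + z_β)·√(2/n).
z-sum = 1.645 + 1.282 = 2.927.
d_min = 2.927 × √(2/223) = 2.927 × 0.0947 = 0.277.

d_min ≈ 0.28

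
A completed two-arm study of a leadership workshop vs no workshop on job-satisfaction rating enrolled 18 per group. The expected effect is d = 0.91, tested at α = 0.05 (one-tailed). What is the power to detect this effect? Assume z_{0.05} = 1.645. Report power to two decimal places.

For two equal groups, power = Φ(d·√(n/2) − z_{α}).
d·√(n/2) = 0.91 × √(18/2) = 0.91 × 3.000 = 2.730.
z_β = 2.730 − 1.645 = 1.085.
Power = Φ(1.085) = 0.861.

power ≈ 0.86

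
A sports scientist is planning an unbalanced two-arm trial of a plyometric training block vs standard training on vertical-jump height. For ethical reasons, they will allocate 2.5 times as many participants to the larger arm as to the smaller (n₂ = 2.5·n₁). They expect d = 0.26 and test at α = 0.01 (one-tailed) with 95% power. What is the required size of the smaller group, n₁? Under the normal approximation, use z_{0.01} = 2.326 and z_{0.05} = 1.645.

n₁ = 327

With allocation ratio k = n₂/n₁ = 2.5, Var(x̄₁−x̄₂) = σ²(1/n₁ + 1/(k·n₁)) = σ²·(k+1)/(k·n₁).
So n₁ = (1 + 1/k)·((z_{α} + z_β)/d)² = 1.400 × (3.971/0.26)².
n₁ = 1.400 × 233.27 = 326.6.
Round up: n₁ = 327, giving n₂ = ⌈2.5 × 327⌉ = ⌈817.5⌉ = 818.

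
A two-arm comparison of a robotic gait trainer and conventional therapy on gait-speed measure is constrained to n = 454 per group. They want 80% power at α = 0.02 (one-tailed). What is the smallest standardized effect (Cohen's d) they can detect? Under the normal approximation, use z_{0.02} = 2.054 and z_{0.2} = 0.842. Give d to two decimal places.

d_min ≈ 0.19

For two independent groups of n = 454 each: d_min = (z_{α} + z_β)·√(2/n).
z-sum = 2.054 + 0.842 = 2.896.
d_min = 2.896 × √(2/454) = 2.896 × 0.0664 = 0.192.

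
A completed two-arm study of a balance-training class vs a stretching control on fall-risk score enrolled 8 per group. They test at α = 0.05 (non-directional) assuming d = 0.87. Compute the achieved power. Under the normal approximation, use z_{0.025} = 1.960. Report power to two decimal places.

For two equal groups, power = Φ(d·√(n/2) − z_{α/2}).
d·√(n/2) = 0.87 × √(8/2) = 0.87 × 2.000 = 1.740.
z_β = 1.740 − 1.960 = -0.220.
Power = Φ(-0.220) = 0.413.

power ≈ 0.41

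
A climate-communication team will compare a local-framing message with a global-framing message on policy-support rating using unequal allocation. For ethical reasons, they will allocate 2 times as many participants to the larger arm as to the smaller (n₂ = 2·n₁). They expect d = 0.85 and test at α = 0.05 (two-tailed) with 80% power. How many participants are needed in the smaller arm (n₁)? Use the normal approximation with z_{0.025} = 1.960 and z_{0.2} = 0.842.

With allocation ratio k = n₂/n₁ = 2, Var(x̄₁−x̄₂) = σ²(1/n₁ + 1/(k·n₁)) = σ²·(k+1)/(k·n₁).
So n₁ = (1 + 1/k)·((z_{α/2} + z_β)/d)² = 1.500 × (2.802/0.85)².
n₁ = 1.500 × 10.87 = 16.3.
Round up: n₁ = 17, giving n₂ = 2 × 17 = 34.

n₁ = 17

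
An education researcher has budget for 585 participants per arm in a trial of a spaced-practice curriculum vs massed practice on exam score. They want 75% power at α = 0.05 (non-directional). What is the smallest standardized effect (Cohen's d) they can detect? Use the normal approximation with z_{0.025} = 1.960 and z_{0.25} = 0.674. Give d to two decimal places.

For two independent groups of n = 585 each: d_min = (z_{α/2} + z_β)·√(2/n).
z-sum = 1.960 + 0.674 = 2.634.
d_min = 2.634 × √(2/585) = 2.634 × 0.0585 = 0.154.

d_min ≈ 0.15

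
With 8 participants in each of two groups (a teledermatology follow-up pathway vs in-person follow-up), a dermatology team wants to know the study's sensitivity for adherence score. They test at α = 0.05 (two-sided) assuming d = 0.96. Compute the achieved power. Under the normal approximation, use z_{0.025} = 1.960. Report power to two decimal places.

For two equal groups, power = Φ(d·√(n/2) − z_{α/2}).
d·√(n/2) = 0.96 × √(8/2) = 0.96 × 2.000 = 1.920.
z_β = 1.920 − 1.960 = -0.040.
Power = Φ(-0.040) = 0.484.

power ≈ 0.48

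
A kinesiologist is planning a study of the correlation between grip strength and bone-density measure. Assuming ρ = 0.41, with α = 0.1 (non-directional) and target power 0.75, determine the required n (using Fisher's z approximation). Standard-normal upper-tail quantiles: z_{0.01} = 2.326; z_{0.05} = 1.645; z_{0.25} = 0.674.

Fisher's z: C = ½·ln((1+r)/(1−r)) = ½·ln(2.3898) = 0.4356.
n = ((z_{α/2} + z_β)/C)² + 3.
(1.645 + 0.674) / 0.4356 = 2.319 / 0.4356 = 5.324.
n = 5.324² + 3 = 28.34 + 3 = 31.3.
Round up.

n = 32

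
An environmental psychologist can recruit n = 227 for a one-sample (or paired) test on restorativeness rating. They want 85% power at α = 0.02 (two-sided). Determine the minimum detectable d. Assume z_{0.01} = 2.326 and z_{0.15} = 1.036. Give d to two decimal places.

For a single sample (or paired design) of n = 227: d_min = (z_{α/2} + z_β)/√n.
z-sum = 2.326 + 1.036 = 3.362.
d_min = 3.362 / √227 = 3.362 / 15.067 = 0.223.

d_min ≈ 0.22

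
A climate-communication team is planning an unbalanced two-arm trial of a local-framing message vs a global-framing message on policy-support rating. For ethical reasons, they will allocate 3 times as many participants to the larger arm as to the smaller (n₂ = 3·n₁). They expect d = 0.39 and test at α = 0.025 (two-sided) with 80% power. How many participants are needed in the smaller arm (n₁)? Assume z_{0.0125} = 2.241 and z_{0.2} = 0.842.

n₁ = 84

With allocation ratio k = n₂/n₁ = 3, Var(x̄₁−x̄₂) = σ²(1/n₁ + 1/(k·n₁)) = σ²·(k+1)/(k·n₁).
So n₁ = (1 + 1/k)·((z_{α/2} + z_β)/d)² = 1.333 × (3.083/0.39)².
n₁ = 1.333 × 62.49 = 83.3.
Round up: n₁ = 84, giving n₂ = 3 × 84 = 252.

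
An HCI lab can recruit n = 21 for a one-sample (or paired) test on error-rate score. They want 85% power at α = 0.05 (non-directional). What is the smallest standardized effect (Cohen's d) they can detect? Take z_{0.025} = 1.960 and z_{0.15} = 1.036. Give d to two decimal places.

For a single sample (or paired design) of n = 21: d_min = (z_{α/2} + z_β)/√n.
z-sum = 1.960 + 1.036 = 2.996.
d_min = 2.996 / √21 = 2.996 / 4.583 = 0.654.

d_min ≈ 0.65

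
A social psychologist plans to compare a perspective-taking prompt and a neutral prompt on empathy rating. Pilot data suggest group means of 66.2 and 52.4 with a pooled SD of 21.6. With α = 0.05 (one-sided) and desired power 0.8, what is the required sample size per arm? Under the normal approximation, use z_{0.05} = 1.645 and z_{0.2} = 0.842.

Cohen's d = |M₁ − M₂| / SD_pooled = |66.2 − 52.4| / 21.6 = 13.8 / 21.6 = 0.639.
For two independent groups with equal n: n = 2·((z_{α} + z_β) / d)².
z_{α} + z_β = 1.645 + 0.842 = 2.487.
n = 2 × (2.487 / 0.639)² = 2 × 3.892² = 2 × 15.15 = 30.3.
Round up to the next whole participant.

n = 31 per group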